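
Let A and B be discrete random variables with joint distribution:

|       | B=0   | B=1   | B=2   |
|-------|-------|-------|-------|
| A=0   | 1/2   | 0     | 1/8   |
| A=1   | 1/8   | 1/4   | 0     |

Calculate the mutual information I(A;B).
Marginal P(A) (row sums):
  P(A=0) = 1/2 + 0 + 1/8 = 5/8
  P(A=1) = 1/8 + 1/4 + 0 = 3/8
Marginal P(B) (column sums):
  P(B=0) = 1/2 + 1/8 = 5/8
  P(B=1) = 0 + 1/4 = 1/4
  P(B=2) = 1/8 + 0 = 1/8

H(A) = -[(5/8)·log₂(5/8) + (3/8)·log₂(3/8)]
  = 0.4238 + 0.5306
  = 0.9544 bits
H(B) = -[(5/8)·log₂(5/8) + (1/4)·log₂(1/4) + (1/8)·log₂(1/8)]
  = 0.4238 + 0.5000 + 0.3750
  = 1.2988 bits
H(A,B) = -[(1/2)·log₂(1/2) + (1/8)·log₂(1/8) + (1/8)·log₂(1/8) + (1/4)·log₂(1/4)]
  = 0.5000 + 0.3750 + 0.3750 + 0.5000
  = 1.7500 bits

I(A;B) = H(A) + H(B) - H(A,B)
  = 0.9544 + 1.2988 - 1.7500
  = 0.5032 bits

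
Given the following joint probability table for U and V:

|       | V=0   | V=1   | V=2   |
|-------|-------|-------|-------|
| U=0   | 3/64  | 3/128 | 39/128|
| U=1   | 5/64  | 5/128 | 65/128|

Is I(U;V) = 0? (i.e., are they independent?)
Marginal P(U) (row sums):
  P(U=0) = 3/64 + 3/128 + 39/128 = 3/8
  P(U=1) = 5/64 + 5/128 + 65/128 = 5/8
Marginal P(V) (column sums):
  P(V=0) = 3/64 + 5/64 = 1/8
  P(V=1) = 3/128 + 5/128 = 1/16
  P(V=2) = 39/128 + 65/128 = 13/16

U and V are independent iff P(U=i,V=j) = P(U=i)·P(V=j) for every cell.
  P(U=0)·P(V=0) = 3/8 × 1/8 = 3/64 = P(U=0,V=0) ✓
  P(U=0)·P(V=1) = 3/8 × 1/16 = 3/128 = P(U=0,V=1) ✓
  P(U=0)·P(V=2) = 3/8 × 13/16 = 39/128 = P(U=0,V=2) ✓
  P(U=1)·P(V=0) = 5/8 × 1/8 = 5/64 = P(U=1,V=0) ✓
  P(U=1)·P(V=1) = 5/8 × 1/16 = 5/128 = P(U=1,V=1) ✓
  P(U=1)·P(V=2) = 5/8 × 13/16 = 65/128 = P(U=1,V=2) ✓

Yes, U and V are independent: every cell factors, so I(U;V) = 0 bits.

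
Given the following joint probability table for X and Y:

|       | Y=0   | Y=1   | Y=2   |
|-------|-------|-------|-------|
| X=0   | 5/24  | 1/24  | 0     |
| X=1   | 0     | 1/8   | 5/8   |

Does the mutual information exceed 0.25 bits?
Marginal P(X) (row sums):
  P(X=0) = 5/24 + 1/24 + 0 = 1/4
  P(X=1) = 0 + 1/8 + 5/8 = 3/4
Marginal P(Y) (column sums):
  P(Y=0) = 5/24 + 0 = 5/24
  P(Y=1) = 1/24 + 1/8 = 1/6
  P(Y=2) = 0 + 5/8 = 5/8

H(X) = -[(1/4)·log₂(1/4) + (3/4)·log₂(3/4)]
  = 0.5000 + 0.3113
  = 0.8113 bits
H(Y) = -[(5/24)·log₂(5/24) + (1/6)·log₂(1/6) + (5/8)·log₂(5/8)]
  = 0.4715 + 0.4308 + 0.4238
  = 1.3261 bits
H(X,Y) = -[(5/24)·log₂(5/24) + (1/24)·log₂(1/24) + (1/8)·log₂(1/8) + (5/8)·log₂(5/8)]
  = 0.4715 + 0.1910 + 0.3750 + 0.4238
  = 1.4613 bits

I(X;Y) = H(X) + H(Y) - H(X,Y)
  = 0.8113 + 1.3261 - 1.4613
  = 0.6761 bits

Yes. I(X;Y) = 0.6761 bits, which is > 0.25 bits.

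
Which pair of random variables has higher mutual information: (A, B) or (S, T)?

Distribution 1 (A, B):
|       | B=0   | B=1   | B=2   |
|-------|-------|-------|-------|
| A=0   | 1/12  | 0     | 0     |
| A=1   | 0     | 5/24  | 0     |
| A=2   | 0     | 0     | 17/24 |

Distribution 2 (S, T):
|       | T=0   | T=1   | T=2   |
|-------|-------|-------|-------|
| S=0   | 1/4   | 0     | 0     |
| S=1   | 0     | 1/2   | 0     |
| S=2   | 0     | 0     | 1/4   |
Distribution 1 (A, B):
Marginal P(A) (row sums):
  P(A=0) = 1/12 + 0 + 0 = 1/12
  P(A=1) = 0 + 5/24 + 0 = 5/24
  P(A=2) = 0 + 0 + 17/24 = 17/24
Marginal P(B) (column sums):
  P(B=0) = 1/12 + 0 + 0 = 1/12
  P(B=1) = 0 + 5/24 + 0 = 5/24
  P(B=2) = 0 + 0 + 17/24 = 17/24

H(A) = -[(1/12)·log₂(1/12) + (5/24)·log₂(5/24) + (17/24)·log₂(17/24)]
  = 0.2987 + 0.4715 + 0.3524
  = 1.1226 bits
H(B) = -[(1/12)·log₂(1/12) + (5/24)·log₂(5/24) + (17/24)·log₂(17/24)]
  = 0.2987 + 0.4715 + 0.3524
  = 1.1226 bits
H(A,B) = -[(1/12)·log₂(1/12) + (5/24)·log₂(5/24) + (17/24)·log₂(17/24)]
  = 0.2987 + 0.4715 + 0.3524
  = 1.1226 bits

I(A;B) = H(A) + H(B) - H(A,B)
  = 1.1226 + 1.1226 - 1.1226
  = 1.1226 bits

Distribution 2 (S, T):
Marginal P(S) (row sums):
  P(S=0) = 1/4 + 0 + 0 = 1/4
  P(S=1) = 0 + 1/2 + 0 = 1/2
  P(S=2) = 0 + 0 + 1/4 = 1/4
Marginal P(T) (column sums):
  P(T=0) = 1/4 + 0 + 0 = 1/4
  P(T=1) = 0 + 1/2 + 0 = 1/2
  P(T=2) = 0 + 0 + 1/4 = 1/4

H(S) = -[(1/4)·log₂(1/4) + (1/2)·log₂(1/2) + (1/4)·log₂(1/4)]
  = 0.5000 + 0.5000 + 0.5000
  = 1.5000 bits
H(T) = -[(1/4)·log₂(1/4) + (1/2)·log₂(1/2) + (1/4)·log₂(1/4)]
  = 0.5000 + 0.5000 + 0.5000
  = 1.5000 bits
H(S,T) = -[(1/4)·log₂(1/4) + (1/2)·log₂(1/2) + (1/4)·log₂(1/4)]
  = 0.5000 + 0.5000 + 0.5000
  = 1.5000 bits

I(S;T) = H(S) + H(T) - H(S,T)
  = 1.5000 + 1.5000 - 1.5000
  = 1.5000 bits

I(S;T) = 1.5000 bits > I(A;B) = 1.1226 bits, so (S, T) has the higher mutual information (stronger dependence).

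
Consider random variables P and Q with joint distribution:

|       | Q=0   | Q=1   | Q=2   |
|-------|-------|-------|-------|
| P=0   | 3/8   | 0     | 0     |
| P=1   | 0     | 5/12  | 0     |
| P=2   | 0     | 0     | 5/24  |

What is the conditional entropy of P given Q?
Marginal P(Q) (column sums):
  P(Q=0) = 3/8 + 0 + 0 = 3/8
  P(Q=1) = 0 + 5/12 + 0 = 5/12
  P(Q=2) = 0 + 0 + 5/24 = 5/24

H(P|Q) = -Σ P(P,Q)·log₂ P(P|Q), where P(P|Q) = P(P,Q) / P(Q)
  (cells with P(P,Q) = 0 contribute 0)
  (P=0,Q=0): P(P|Q) = (3/8)/(3/8) = 1;  -(3/8)·log₂(1) = 0.0000
  (P=1,Q=1): P(P|Q) = (5/12)/(5/12) = 1;  -(5/12)·log₂(1) = 0.0000
  (P=2,Q=2): P(P|Q) = (5/24)/(5/24) = 1;  -(5/24)·log₂(1) = 0.0000
H(P|Q) = 0.0000 + 0.0000 + 0.0000
  = 0.0000 bits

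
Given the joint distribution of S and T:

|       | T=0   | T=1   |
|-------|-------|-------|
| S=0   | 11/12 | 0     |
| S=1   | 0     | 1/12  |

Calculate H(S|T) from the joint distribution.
Marginal P(T) (column sums):
  P(T=0) = 11/12 + 0 = 11/12
  P(T=1) = 0 + 1/12 = 1/12

H(S|T) = -Σ P(S,T)·log₂ P(S|T), where P(S|T) = P(S,T) / P(T)
  (cells with P(S,T) = 0 contribute 0)
  (S=0,T=0): P(S|T) = (11/12)/(11/12) = 1;  -(11/12)·log₂(1) = 0.0000
  (S=1,T=1): P(S|T) = (1/12)/(1/12) = 1;  -(1/12)·log₂(1) = 0.0000
H(S|T) = 0.0000 + 0.0000
  = 0.0000 bits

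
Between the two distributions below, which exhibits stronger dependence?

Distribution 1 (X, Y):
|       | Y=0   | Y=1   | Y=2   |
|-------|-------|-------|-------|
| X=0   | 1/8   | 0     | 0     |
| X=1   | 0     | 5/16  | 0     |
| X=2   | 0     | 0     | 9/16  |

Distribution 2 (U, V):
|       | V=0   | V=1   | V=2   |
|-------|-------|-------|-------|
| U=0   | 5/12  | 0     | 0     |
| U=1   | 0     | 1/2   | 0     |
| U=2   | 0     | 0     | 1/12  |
Distribution 1 (X, Y):
Marginal P(X) (row sums):
  P(X=0) = 1/8 + 0 + 0 = 1/8
  P(X=1) = 0 + 5/16 + 0 = 5/16
  P(X=2) = 0 + 0 + 9/16 = 9/16
Marginal P(Y) (column sums):
  P(Y=0) = 1/8 + 0 + 0 = 1/8
  P(Y=1) = 0 + 5/16 + 0 = 5/16
  P(Y=2) = 0 + 0 + 9/16 = 9/16

H(X) = -[(1/8)·log₂(1/8) + (5/16)·log₂(5/16) + (9/16)·log₂(9/16)]
  = 0.3750 + 0.5244 + 0.4669
  = 1.3663 bits
H(Y) = -[(1/8)·log₂(1/8) + (5/16)·log₂(5/16) + (9/16)·log₂(9/16)]
  = 0.3750 + 0.5244 + 0.4669
  = 1.3663 bits
H(X,Y) = -[(1/8)·log₂(1/8) + (5/16)·log₂(5/16) + (9/16)·log₂(9/16)]
  = 0.3750 + 0.5244 + 0.4669
  = 1.3663 bits

I(X;Y) = H(X) + H(Y) - H(X,Y)
  = 1.3663 + 1.3663 - 1.3663
  = 1.3663 bits

Distribution 2 (U, V):
Marginal P(U) (row sums):
  P(U=0) = 5/12 + 0 + 0 = 5/12
  P(U=1) = 0 + 1/2 + 0 = 1/2
  P(U=2) = 0 + 0 + 1/12 = 1/12
Marginal P(V) (column sums):
  P(V=0) = 5/12 + 0 + 0 = 5/12
  P(V=1) = 0 + 1/2 + 0 = 1/2
  P(V=2) = 0 + 0 + 1/12 = 1/12

H(U) = -[(5/12)·log₂(5/12) + (1/2)·log₂(1/2) + (1/12)·log₂(1/12)]
  = 0.5263 + 0.5000 + 0.2987
  = 1.3250 bits
H(V) = -[(5/12)·log₂(5/12) + (1/2)·log₂(1/2) + (1/12)·log₂(1/12)]
  = 0.5263 + 0.5000 + 0.2987
  = 1.3250 bits
H(U,V) = -[(5/12)·log₂(5/12) + (1/2)·log₂(1/2) + (1/12)·log₂(1/12)]
  = 0.5263 + 0.5000 + 0.2987
  = 1.3250 bits

I(U;V) = H(U) + H(V) - H(U,V)
  = 1.3250 + 1.3250 - 1.3250
  = 1.3250 bits

I(X;Y) = 1.3663 bits > I(U;V) = 1.3250 bits, so (X, Y) has the higher mutual information (stronger dependence).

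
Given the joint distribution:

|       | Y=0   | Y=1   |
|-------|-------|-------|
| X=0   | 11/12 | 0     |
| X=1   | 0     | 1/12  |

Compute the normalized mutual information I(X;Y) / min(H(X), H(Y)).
Marginal P(X) (row sums):
  P(X=0) = 11/12 + 0 = 11/12
  P(X=1) = 0 + 1/12 = 1/12
Marginal P(Y) (column sums):
  P(Y=0) = 11/12 + 0 = 11/12
  P(Y=1) = 0 + 1/12 = 1/12

H(X) = -[(11/12)·log₂(11/12) + (1/12)·log₂(1/12)]
  = 0.1151 + 0.2987
  = 0.4138 bits
H(Y) = -[(11/12)·log₂(11/12) + (1/12)·log₂(1/12)]
  = 0.1151 + 0.2987
  = 0.4138 bits
H(X,Y) = -[(11/12)·log₂(11/12) + (1/12)·log₂(1/12)]
  = 0.1151 + 0.2987
  = 0.4138 bits

I(X;Y) = H(X) + H(Y) - H(X,Y)
  = 0.4138 + 0.4138 - 0.4138
  = 0.4138 bits

min(H(X), H(Y)) = min(0.4138, 0.4138) = 0.4138 bits
Normalized MI = 0.4138 / 0.4138 = 1.0000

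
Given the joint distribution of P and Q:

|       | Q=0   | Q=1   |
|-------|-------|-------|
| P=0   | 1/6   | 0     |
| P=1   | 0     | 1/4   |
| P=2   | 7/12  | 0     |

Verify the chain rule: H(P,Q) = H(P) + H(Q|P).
Left side:
H(P,Q) = -[(1/6)·log₂(1/6) + (1/4)·log₂(1/4) + (7/12)·log₂(7/12)]
  = 0.4308 + 0.5000 + 0.4536
  = 1.3844 bits

Right side:
Marginal P(P) (row sums):
  P(P=0) = 1/6 + 0 = 1/6
  P(P=1) = 0 + 1/4 = 1/4
  P(P=2) = 7/12 + 0 = 7/12
H(P) = -[(1/6)·log₂(1/6) + (1/4)·log₂(1/4) + (7/12)·log₂(7/12)]
  = 0.4308 + 0.5000 + 0.4536
  = 1.3844 bits
H(Q|P) = -Σ P(P,Q)·log₂ P(Q|P), where P(Q|P) = P(P,Q) / P(P)
  (cells with P(P,Q) = 0 contribute 0)
  (P=0,Q=0): P(Q|P) = (1/6)/(1/6) = 1;  -(1/6)·log₂(1) = 0.0000
  (P=1,Q=1): P(Q|P) = (1/4)/(1/4) = 1;  -(1/4)·log₂(1) = 0.0000
  (P=2,Q=0): P(Q|P) = (7/12)/(7/12) = 1;  -(7/12)·log₂(1) = 0.0000
H(Q|P) = 0.0000 + 0.0000 + 0.0000
  = 0.0000 bits
H(P) + H(Q|P) = 1.3844 + 0.0000 = 1.3844 bits

Both sides equal 1.3844 bits, so the chain rule holds ✓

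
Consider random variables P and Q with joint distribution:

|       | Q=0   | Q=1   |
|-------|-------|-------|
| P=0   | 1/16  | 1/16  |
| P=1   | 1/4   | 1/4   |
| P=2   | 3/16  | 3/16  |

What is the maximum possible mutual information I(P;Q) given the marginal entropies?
The upper bound on mutual information is I(P;Q) ≤ min(H(P), H(Q)).

Marginal P(P) (row sums):
  P(P=0) = 1/16 + 1/16 = 1/8
  P(P=1) = 1/4 + 1/4 = 1/2
  P(P=2) = 3/16 + 3/16 = 3/8
Marginal P(Q) (column sums):
  P(Q=0) = 1/16 + 1/4 + 3/16 = 1/2
  P(Q=1) = 1/16 + 1/4 + 3/16 = 1/2

H(P) = -[(1/8)·log₂(1/8) + (1/2)·log₂(1/2) + (3/8)·log₂(3/8)]
  = 0.3750 + 0.5000 + 0.5306
  = 1.4056 bits
H(Q) = -[(1/2)·log₂(1/2) + (1/2)·log₂(1/2)]
  = 0.5000 + 0.5000
  = 1.0000 bits

Maximum possible I(P;Q) = min(1.4056, 1.0000) = 1.0000 bits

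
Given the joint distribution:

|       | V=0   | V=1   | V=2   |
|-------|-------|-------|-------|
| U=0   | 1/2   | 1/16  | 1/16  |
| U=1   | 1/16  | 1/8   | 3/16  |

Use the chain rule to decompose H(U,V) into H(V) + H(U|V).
By the chain rule: H(U,V) = H(V) + H(U|V)

Marginal P(V) (column sums):
  P(V=0) = 1/2 + 1/16 = 9/16
  P(V=1) = 1/16 + 1/8 = 3/16
  P(V=2) = 1/16 + 3/16 = 1/4
H(V) = -[(9/16)·log₂(9/16) + (3/16)·log₂(3/16) + (1/4)·log₂(1/4)]
  = 0.4669 + 0.4528 + 0.5000
  = 1.4197 bits
H(U|V) = -Σ P(U,V)·log₂ P(U|V), where P(U|V) = P(U,V) / P(V)
  (U=0,V=0): P(U|V) = (1/2)/(9/16) = 8/9;  -(1/2)·log₂(8/9) = 0.0850
  (U=0,V=1): P(U|V) = (1/16)/(3/16) = 1/3;  -(1/16)·log₂(1/3) = 0.0991
  (U=0,V=2): P(U|V) = (1/16)/(1/4) = 1/4;  -(1/16)·log₂(1/4) = 0.1250
  (U=1,V=0): P(U|V) = (1/16)/(9/16) = 1/9;  -(1/16)·log₂(1/9) = 0.1981
  (U=1,V=1): P(U|V) = (1/8)/(3/16) = 2/3;  -(1/8)·log₂(2/3) = 0.0731
  (U=1,V=2): P(U|V) = (3/16)/(1/4) = 3/4;  -(3/16)·log₂(3/4) = 0.0778
H(U|V) = 0.0850 + 0.0991 + 0.1250 + 0.1981 + 0.0731 + 0.0778
  = 0.6581 bits

H(U,V) = H(V) + H(U|V) = 1.4197 + 0.6581 = 2.0778 bits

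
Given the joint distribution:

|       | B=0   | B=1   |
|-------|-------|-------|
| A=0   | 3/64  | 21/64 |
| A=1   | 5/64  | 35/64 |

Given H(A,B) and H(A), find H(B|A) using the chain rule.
From the chain rule: H(A,B) = H(A) + H(B|A)
Therefore: H(B|A) = H(A,B) - H(A)

H(A,B) = -[(3/64)·log₂(3/64) + (21/64)·log₂(21/64) + (5/64)·log₂(5/64) + (35/64)·log₂(35/64)]
  = 0.2070 + 0.5275 + 0.2873 + 0.4762
  = 1.4980 bits
Marginal P(A) (row sums):
  P(A=0) = 3/64 + 21/64 = 3/8
  P(A=1) = 5/64 + 35/64 = 5/8
H(A) = -[(3/8)·log₂(3/8) + (5/8)·log₂(5/8)]
  = 0.5306 + 0.4238
  = 0.9544 bits

H(B|A) = 1.4980 - 0.9544 = 0.5436 bits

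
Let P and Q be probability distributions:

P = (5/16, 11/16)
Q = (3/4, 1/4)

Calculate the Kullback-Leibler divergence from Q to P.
D(P||Q) = Σ P(i) log₂(P(i)/Q(i))
  i=0: (5/16) × log₂((5/16)/(3/4)) = (5/16) × log₂(5/12) = -0.3947
  i=1: (11/16) × log₂((11/16)/(1/4)) = (11/16) × log₂(11/4) = 1.0034
D(P||Q) = -0.3947 + 1.0034
  = 0.6087 bits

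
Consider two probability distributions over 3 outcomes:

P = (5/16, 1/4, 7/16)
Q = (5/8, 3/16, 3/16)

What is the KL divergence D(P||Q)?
D(P||Q) = Σ P(i) log₂(P(i)/Q(i))
  i=0: (5/16) × log₂((5/16)/(5/8)) = (5/16) × log₂(1/2) = -0.3125
  i=1: (1/4) × log₂((1/4)/(3/16)) = (1/4) × log₂(4/3) = 0.1038
  i=2: (7/16) × log₂((7/16)/(3/16)) = (7/16) × log₂(7/3) = 0.5348
D(P||Q) = -0.3125 + 0.1038 + 0.5348
  = 0.3261 bits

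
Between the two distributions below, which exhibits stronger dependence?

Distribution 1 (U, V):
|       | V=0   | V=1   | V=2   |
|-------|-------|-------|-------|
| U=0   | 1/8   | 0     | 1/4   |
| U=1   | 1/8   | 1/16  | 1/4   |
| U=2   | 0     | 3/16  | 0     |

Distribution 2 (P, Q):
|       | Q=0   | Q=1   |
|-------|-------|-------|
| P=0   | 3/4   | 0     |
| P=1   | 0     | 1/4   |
Distribution 1 (U, V):
Marginal P(U) (row sums):
  P(U=0) = 1/8 + 0 + 1/4 = 3/8
  P(U=1) = 1/8 + 1/16 + 1/4 = 7/16
  P(U=2) = 0 + 3/16 + 0 = 3/16
Marginal P(V) (column sums):
  P(V=0) = 1/8 + 1/8 + 0 = 1/4
  P(V=1) = 0 + 1/16 + 3/16 = 1/4
  P(V=2) = 1/4 + 1/4 + 0 = 1/2

H(U) = -[(3/8)·log₂(3/8) + (7/16)·log₂(7/16) + (3/16)·log₂(3/16)]
  = 0.5306 + 0.5218 + 0.4528
  = 1.5052 bits
H(V) = -[(1/4)·log₂(1/4) + (1/4)·log₂(1/4) + (1/2)·log₂(1/2)]
  = 0.5000 + 0.5000 + 0.5000
  = 1.5000 bits
H(U,V) = -[(1/8)·log₂(1/8) + (1/4)·log₂(1/4) + (1/8)·log₂(1/8) + (1/16)·log₂(1/16) + (1/4)·log₂(1/4) + (3/16)·log₂(3/16)]
  = 0.3750 + 0.5000 + 0.3750 + 0.2500 + 0.5000 + 0.4528
  = 2.4528 bits

I(U;V) = H(U) + H(V) - H(U,V)
  = 1.5052 + 1.5000 - 2.4528
  = 0.5524 bits

Distribution 2 (P, Q):
Marginal P(P) (row sums):
  P(P=0) = 3/4 + 0 = 3/4
  P(P=1) = 0 + 1/4 = 1/4
Marginal P(Q) (column sums):
  P(Q=0) = 3/4 + 0 = 3/4
  P(Q=1) = 0 + 1/4 = 1/4

H(P) = -[(3/4)·log₂(3/4) + (1/4)·log₂(1/4)]
  = 0.3113 + 0.5000
  = 0.8113 bits
H(Q) = -[(3/4)·log₂(3/4) + (1/4)·log₂(1/4)]
  = 0.3113 + 0.5000
  = 0.8113 bits
H(P,Q) = -[(3/4)·log₂(3/4) + (1/4)·log₂(1/4)]
  = 0.3113 + 0.5000
  = 0.8113 bits

I(P;Q) = H(P) + H(Q) - H(P,Q)
  = 0.8113 + 0.8113 - 0.8113
  = 0.8113 bits

I(P;Q) = 0.8113 bits > I(U;V) = 0.5524 bits, so (P, Q) has the higher mutual information (stronger dependence).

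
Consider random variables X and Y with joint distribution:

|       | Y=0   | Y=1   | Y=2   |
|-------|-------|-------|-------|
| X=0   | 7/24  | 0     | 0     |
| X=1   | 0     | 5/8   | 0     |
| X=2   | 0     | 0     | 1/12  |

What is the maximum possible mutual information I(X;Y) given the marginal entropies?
The upper bound on mutual information is I(X;Y) ≤ min(H(X), H(Y)).

Marginal P(X) (row sums):
  P(X=0) = 7/24 + 0 + 0 = 7/24
  P(X=1) = 0 + 5/8 + 0 = 5/8
  P(X=2) = 0 + 0 + 1/12 = 1/12
Marginal P(Y) (column sums):
  P(Y=0) = 7/24 + 0 + 0 = 7/24
  P(Y=1) = 0 + 5/8 + 0 = 5/8
  P(Y=2) = 0 + 0 + 1/12 = 1/12

H(X) = -[(7/24)·log₂(7/24) + (5/8)·log₂(5/8) + (1/12)·log₂(1/12)]
  = 0.5185 + 0.4238 + 0.2987
  = 1.2410 bits
H(Y) = -[(7/24)·log₂(7/24) + (5/8)·log₂(5/8) + (1/12)·log₂(1/12)]
  = 0.5185 + 0.4238 + 0.2987
  = 1.2410 bits

Maximum possible I(X;Y) = min(1.2410, 1.2410) = 1.2410 bits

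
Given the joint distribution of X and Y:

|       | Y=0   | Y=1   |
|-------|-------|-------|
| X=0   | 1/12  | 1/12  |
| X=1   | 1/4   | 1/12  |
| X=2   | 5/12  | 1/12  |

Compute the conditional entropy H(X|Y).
Marginal P(Y) (column sums):
  P(Y=0) = 1/12 + 1/4 + 5/12 = 3/4
  P(Y=1) = 1/12 + 1/12 + 1/12 = 1/4

H(X|Y) = -Σ P(X,Y)·log₂ P(X|Y), where P(X|Y) = P(X,Y) / P(Y)
  (X=0,Y=0): P(X|Y) = (1/12)/(3/4) = 1/9;  -(1/12)·log₂(1/9) = 0.2642
  (X=0,Y=1): P(X|Y) = (1/12)/(1/4) = 1/3;  -(1/12)·log₂(1/3) = 0.1321
  (X=1,Y=0): P(X|Y) = (1/4)/(3/4) = 1/3;  -(1/4)·log₂(1/3) = 0.3962
  (X=1,Y=1): P(X|Y) = (1/12)/(1/4) = 1/3;  -(1/12)·log₂(1/3) = 0.1321
  (X=2,Y=0): P(X|Y) = (5/12)/(3/4) = 5/9;  -(5/12)·log₂(5/9) = 0.3533
  (X=2,Y=1): P(X|Y) = (1/12)/(1/4) = 1/3;  -(1/12)·log₂(1/3) = 0.1321
H(X|Y) = 0.2642 + 0.1321 + 0.3962 + 0.1321 + 0.3533 + 0.1321
  = 1.4100 bits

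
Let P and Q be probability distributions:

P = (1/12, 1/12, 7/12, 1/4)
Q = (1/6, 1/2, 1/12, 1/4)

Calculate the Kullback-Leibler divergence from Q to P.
D(P||Q) = Σ P(i) log₂(P(i)/Q(i))
  i=0: (1/12) × log₂((1/12)/(1/6)) = (1/12) × log₂(1/2) = -0.0833
  i=1: (1/12) × log₂((1/12)/(1/2)) = (1/12) × log₂(1/6) = -0.2154
  i=2: (7/12) × log₂((7/12)/(1/12)) = (7/12) × log₂(7) = 1.6376
  i=3: (1/4) × log₂((1/4)/(1/4)) = (1/4) × log₂(1) = 0.0000
D(P||Q) = -0.0833 - 0.2154 + 1.6376 + 0.0000
  = 1.3389 bits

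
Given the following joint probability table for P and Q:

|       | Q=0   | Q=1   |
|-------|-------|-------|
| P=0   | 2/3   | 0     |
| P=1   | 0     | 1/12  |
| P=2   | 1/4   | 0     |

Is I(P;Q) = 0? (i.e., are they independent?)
Marginal P(P) (row sums):
  P(P=0) = 2/3 + 0 = 2/3
  P(P=1) = 0 + 1/12 = 1/12
  P(P=2) = 1/4 + 0 = 1/4
Marginal P(Q) (column sums):
  P(Q=0) = 2/3 + 0 + 1/4 = 11/12
  P(Q=1) = 0 + 1/12 + 0 = 1/12

P and Q are independent iff P(P=i,Q=j) = P(P=i)·P(Q=j) for every cell.
  P(P=0)·P(Q=0) = 2/3 × 11/12 = 11/18, but P(P=0,Q=0) = 2/3 ✗

No, P and Q are not independent. Quantitatively, I(P;Q) > 0:

H(P) = -[(2/3)·log₂(2/3) + (1/12)·log₂(1/12) + (1/4)·log₂(1/4)]
  = 0.3900 + 0.2987 + 0.5000
  = 1.1887 bits
H(Q) = -[(11/12)·log₂(11/12) + (1/12)·log₂(1/12)]
  = 0.1151 + 0.2987
  = 0.4138 bits
H(P,Q) = -[(2/3)·log₂(2/3) + (1/12)·log₂(1/12) + (1/4)·log₂(1/4)]
  = 0.3900 + 0.2987 + 0.5000
  = 1.1887 bits
I(P;Q) = H(P) + H(Q) - H(P,Q) = 1.1887 + 0.4138 - 1.1887 = 0.4138 bits > 0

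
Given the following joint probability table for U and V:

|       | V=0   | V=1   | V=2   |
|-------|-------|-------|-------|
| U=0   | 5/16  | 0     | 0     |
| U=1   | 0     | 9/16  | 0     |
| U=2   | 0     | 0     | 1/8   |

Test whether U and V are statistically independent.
Marginal P(U) (row sums):
  P(U=0) = 5/16 + 0 + 0 = 5/16
  P(U=1) = 0 + 9/16 + 0 = 9/16
  P(U=2) = 0 + 0 + 1/8 = 1/8
Marginal P(V) (column sums):
  P(V=0) = 5/16 + 0 + 0 = 5/16
  P(V=1) = 0 + 9/16 + 0 = 9/16
  P(V=2) = 0 + 0 + 1/8 = 1/8

U and V are independent iff P(U=i,V=j) = P(U=i)·P(V=j) for every cell.
  P(U=0)·P(V=0) = 5/16 × 5/16 = 25/256, but P(U=0,V=0) = 5/16 ✗

No, U and V are not independent. Quantitatively, I(U;V) > 0:

H(U) = -[(5/16)·log₂(5/16) + (9/16)·log₂(9/16) + (1/8)·log₂(1/8)]
  = 0.5244 + 0.4669 + 0.3750
  = 1.3663 bits
H(V) = -[(5/16)·log₂(5/16) + (9/16)·log₂(9/16) + (1/8)·log₂(1/8)]
  = 0.5244 + 0.4669 + 0.3750
  = 1.3663 bits
H(U,V) = -[(5/16)·log₂(5/16) + (9/16)·log₂(9/16) + (1/8)·log₂(1/8)]
  = 0.5244 + 0.4669 + 0.3750
  = 1.3663 bits
I(U;V) = H(U) + H(V) - H(U,V) = 1.3663 + 1.3663 - 1.3663 = 1.3663 bits > 0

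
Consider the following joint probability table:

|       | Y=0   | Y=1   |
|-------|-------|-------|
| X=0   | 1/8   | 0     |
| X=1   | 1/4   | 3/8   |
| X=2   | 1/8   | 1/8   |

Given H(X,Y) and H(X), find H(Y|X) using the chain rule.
From the chain rule: H(X,Y) = H(X) + H(Y|X)
Therefore: H(Y|X) = H(X,Y) - H(X)

H(X,Y) = -[(1/8)·log₂(1/8) + (1/4)·log₂(1/4) + (3/8)·log₂(3/8) + (1/8)·log₂(1/8) + (1/8)·log₂(1/8)]
  = 0.3750 + 0.5000 + 0.5306 + 0.3750 + 0.3750
  = 2.1556 bits
Marginal P(X) (row sums):
  P(X=0) = 1/8 + 0 = 1/8
  P(X=1) = 1/4 + 3/8 = 5/8
  P(X=2) = 1/8 + 1/8 = 1/4
H(X) = -[(1/8)·log₂(1/8) + (5/8)·log₂(5/8) + (1/4)·log₂(1/4)]
  = 0.3750 + 0.4238 + 0.5000
  = 1.2988 bits

H(Y|X) = 2.1556 - 1.2988 = 0.8568 bits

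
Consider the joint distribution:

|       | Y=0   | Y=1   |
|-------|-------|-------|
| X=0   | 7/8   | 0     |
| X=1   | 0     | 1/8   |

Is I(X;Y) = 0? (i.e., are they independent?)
Marginal P(X) (row sums):
  P(X=0) = 7/8 + 0 = 7/8
  P(X=1) = 0 + 1/8 = 1/8
Marginal P(Y) (column sums):
  P(Y=0) = 7/8 + 0 = 7/8
  P(Y=1) = 0 + 1/8 = 1/8

X and Y are independent iff P(X=i,Y=j) = P(X=i)·P(Y=j) for every cell.
  P(X=0)·P(Y=0) = 7/8 × 7/8 = 49/64, but P(X=0,Y=0) = 7/8 ✗

No, X and Y are not independent. Quantitatively, I(X;Y) > 0:

H(X) = -[(7/8)·log₂(7/8) + (1/8)·log₂(1/8)]
  = 0.1686 + 0.3750
  = 0.5436 bits
H(Y) = -[(7/8)·log₂(7/8) + (1/8)·log₂(1/8)]
  = 0.1686 + 0.3750
  = 0.5436 bits
H(X,Y) = -[(7/8)·log₂(7/8) + (1/8)·log₂(1/8)]
  = 0.1686 + 0.3750
  = 0.5436 bits
I(X;Y) = H(X) + H(Y) - H(X,Y) = 0.5436 + 0.5436 - 0.5436 = 0.5436 bits > 0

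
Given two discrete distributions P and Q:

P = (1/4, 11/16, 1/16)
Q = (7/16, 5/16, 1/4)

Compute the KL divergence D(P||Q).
D(P||Q) = Σ P(i) log₂(P(i)/Q(i))
  i=0: (1/4) × log₂((1/4)/(7/16)) = (1/4) × log₂(4/7) = -0.2018
  i=1: (11/16) × log₂((11/16)/(5/16)) = (11/16) × log₂(11/5) = 0.7820
  i=2: (1/16) × log₂((1/16)/(1/4)) = (1/16) × log₂(1/4) = -0.1250
D(P||Q) = -0.2018 + 0.7820 - 0.1250
  = 0.4552 bits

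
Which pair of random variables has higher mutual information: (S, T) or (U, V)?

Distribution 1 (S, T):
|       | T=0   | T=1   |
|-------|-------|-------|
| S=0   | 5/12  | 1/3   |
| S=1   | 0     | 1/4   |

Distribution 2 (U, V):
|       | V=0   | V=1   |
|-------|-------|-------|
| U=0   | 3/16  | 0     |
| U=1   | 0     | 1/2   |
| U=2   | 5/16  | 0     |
Distribution 1 (S, T):
Marginal P(S) (row sums):
  P(S=0) = 5/12 + 1/3 = 3/4
  P(S=1) = 0 + 1/4 = 1/4
Marginal P(T) (column sums):
  P(T=0) = 5/12 + 0 = 5/12
  P(T=1) = 1/3 + 1/4 = 7/12

H(S) = -[(3/4)·log₂(3/4) + (1/4)·log₂(1/4)]
  = 0.3113 + 0.5000
  = 0.8113 bits
H(T) = -[(5/12)·log₂(5/12) + (7/12)·log₂(7/12)]
  = 0.5263 + 0.4536
  = 0.9799 bits
H(S,T) = -[(5/12)·log₂(5/12) + (1/3)·log₂(1/3) + (1/4)·log₂(1/4)]
  = 0.5263 + 0.5283 + 0.5000
  = 1.5546 bits

I(S;T) = H(S) + H(T) - H(S,T)
  = 0.8113 + 0.9799 - 1.5546
  = 0.2366 bits

Distribution 2 (U, V):
Marginal P(U) (row sums):
  P(U=0) = 3/16 + 0 = 3/16
  P(U=1) = 0 + 1/2 = 1/2
  P(U=2) = 5/16 + 0 = 5/16
Marginal P(V) (column sums):
  P(V=0) = 3/16 + 0 + 5/16 = 1/2
  P(V=1) = 0 + 1/2 + 0 = 1/2

H(U) = -[(3/16)·log₂(3/16) + (1/2)·log₂(1/2) + (5/16)·log₂(5/16)]
  = 0.4528 + 0.5000 + 0.5244
  = 1.4772 bits
H(V) = -[(1/2)·log₂(1/2) + (1/2)·log₂(1/2)]
  = 0.5000 + 0.5000
  = 1.0000 bits
H(U,V) = -[(3/16)·log₂(3/16) + (1/2)·log₂(1/2) + (5/16)·log₂(5/16)]
  = 0.4528 + 0.5000 + 0.5244
  = 1.4772 bits

I(U;V) = H(U) + H(V) - H(U,V)
  = 1.4772 + 1.0000 - 1.4772
  = 1.0000 bits

I(U;V) = 1.0000 bits > I(S;T) = 0.2366 bits, so (U, V) has the higher mutual information (stronger dependence).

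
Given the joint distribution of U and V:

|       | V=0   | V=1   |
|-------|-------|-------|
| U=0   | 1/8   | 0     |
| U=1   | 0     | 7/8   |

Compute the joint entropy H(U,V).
H(U,V) = -Σ P(U,V) log₂ P(U,V), summed over the non-zero cells:
H(U,V) = -[(1/8)·log₂(1/8) + (7/8)·log₂(7/8)]
  = 0.3750 + 0.1686
  = 0.5436 bits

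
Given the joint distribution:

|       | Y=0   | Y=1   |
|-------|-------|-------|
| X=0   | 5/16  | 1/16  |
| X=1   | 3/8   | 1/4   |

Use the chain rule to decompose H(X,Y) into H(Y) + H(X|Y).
By the chain rule: H(X,Y) = H(Y) + H(X|Y)

Marginal P(Y) (column sums):
  P(Y=0) = 5/16 + 3/8 = 11/16
  P(Y=1) = 1/16 + 1/4 = 5/16
H(Y) = -[(11/16)·log₂(11/16) + (5/16)·log₂(5/16)]
  = 0.3716 + 0.5244
  = 0.8960 bits
H(X|Y) = -Σ P(X,Y)·log₂ P(X|Y), where P(X|Y) = P(X,Y) / P(Y)
  (X=0,Y=0): P(X|Y) = (5/16)/(11/16) = 5/11;  -(5/16)·log₂(5/11) = 0.3555
  (X=0,Y=1): P(X|Y) = (1/16)/(5/16) = 1/5;  -(1/16)·log₂(1/5) = 0.1451
  (X=1,Y=0): P(X|Y) = (3/8)/(11/16) = 6/11;  -(3/8)·log₂(6/11) = 0.3279
  (X=1,Y=1): P(X|Y) = (1/4)/(5/16) = 4/5;  -(1/4)·log₂(4/5) = 0.0805
H(X|Y) = 0.3555 + 0.1451 + 0.3279 + 0.0805
  = 0.9090 bits

H(X,Y) = H(Y) + H(X|Y) = 0.8960 + 0.9090 = 1.8050 bits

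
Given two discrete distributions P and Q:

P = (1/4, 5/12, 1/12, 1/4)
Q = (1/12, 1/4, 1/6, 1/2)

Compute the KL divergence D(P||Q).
D(P||Q) = Σ P(i) log₂(P(i)/Q(i))
  i=0: (1/4) × log₂((1/4)/(1/12)) = (1/4) × log₂(3) = 0.3962
  i=1: (5/12) × log₂((5/12)/(1/4)) = (5/12) × log₂(5/3) = 0.3071
  i=2: (1/12) × log₂((1/12)/(1/6)) = (1/12) × log₂(1/2) = -0.0833
  i=3: (1/4) × log₂((1/4)/(1/2)) = (1/4) × log₂(1/2) = -0.2500
D(P||Q) = 0.3962 + 0.3071 - 0.0833 - 0.2500
  = 0.3700 bits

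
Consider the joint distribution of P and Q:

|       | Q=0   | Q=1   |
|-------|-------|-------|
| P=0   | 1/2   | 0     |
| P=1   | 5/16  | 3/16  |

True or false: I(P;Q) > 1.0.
Marginal P(P) (row sums):
  P(P=0) = 1/2 + 0 = 1/2
  P(P=1) = 5/16 + 3/16 = 1/2
Marginal P(Q) (column sums):
  P(Q=0) = 1/2 + 5/16 = 13/16
  P(Q=1) = 0 + 3/16 = 3/16

H(P) = -[(1/2)·log₂(1/2) + (1/2)·log₂(1/2)]
  = 0.5000 + 0.5000
  = 1.0000 bits
H(Q) = -[(13/16)·log₂(13/16) + (3/16)·log₂(3/16)]
  = 0.2434 + 0.4528
  = 0.6962 bits
H(P,Q) = -[(1/2)·log₂(1/2) + (5/16)·log₂(5/16) + (3/16)·log₂(3/16)]
  = 0.5000 + 0.5244 + 0.4528
  = 1.4772 bits

I(P;Q) = H(P) + H(Q) - H(P,Q)
  = 1.0000 + 0.6962 - 1.4772
  = 0.2190 bits

False. I(P;Q) = 0.2190 bits, which is ≤ 1.0 bits.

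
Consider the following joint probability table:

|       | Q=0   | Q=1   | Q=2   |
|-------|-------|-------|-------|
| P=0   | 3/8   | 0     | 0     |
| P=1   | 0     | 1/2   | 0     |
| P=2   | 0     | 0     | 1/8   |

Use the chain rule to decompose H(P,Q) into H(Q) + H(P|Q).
By the chain rule: H(P,Q) = H(Q) + H(P|Q)

Marginal P(Q) (column sums):
  P(Q=0) = 3/8 + 0 + 0 = 3/8
  P(Q=1) = 0 + 1/2 + 0 = 1/2
  P(Q=2) = 0 + 0 + 1/8 = 1/8
H(Q) = -[(3/8)·log₂(3/8) + (1/2)·log₂(1/2) + (1/8)·log₂(1/8)]
  = 0.5306 + 0.5000 + 0.3750
  = 1.4056 bits
H(P|Q) = -Σ P(P,Q)·log₂ P(P|Q), where P(P|Q) = P(P,Q) / P(Q)
  (cells with P(P,Q) = 0 contribute 0)
  (P=0,Q=0): P(P|Q) = (3/8)/(3/8) = 1;  -(3/8)·log₂(1) = 0.0000
  (P=1,Q=1): P(P|Q) = (1/2)/(1/2) = 1;  -(1/2)·log₂(1) = 0.0000
  (P=2,Q=2): P(P|Q) = (1/8)/(1/8) = 1;  -(1/8)·log₂(1) = 0.0000
H(P|Q) = 0.0000 + 0.0000 + 0.0000
  = 0.0000 bits

H(P,Q) = H(Q) + H(P|Q) = 1.4056 + 0.0000 = 1.4056 bits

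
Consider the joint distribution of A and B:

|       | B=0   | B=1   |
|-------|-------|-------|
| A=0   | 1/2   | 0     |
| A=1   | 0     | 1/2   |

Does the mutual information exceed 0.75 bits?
Marginal P(A) (row sums):
  P(A=0) = 1/2 + 0 = 1/2
  P(A=1) = 0 + 1/2 = 1/2
Marginal P(B) (column sums):
  P(B=0) = 1/2 + 0 = 1/2
  P(B=1) = 0 + 1/2 = 1/2

H(A) = -[(1/2)·log₂(1/2) + (1/2)·log₂(1/2)]
  = 0.5000 + 0.5000
  = 1.0000 bits
H(B) = -[(1/2)·log₂(1/2) + (1/2)·log₂(1/2)]
  = 0.5000 + 0.5000
  = 1.0000 bits
H(A,B) = -[(1/2)·log₂(1/2) + (1/2)·log₂(1/2)]
  = 0.5000 + 0.5000
  = 1.0000 bits

I(A;B) = H(A) + H(B) - H(A,B)
  = 1.0000 + 1.0000 - 1.0000
  = 1.0000 bits

Yes. I(A;B) = 1.0000 bits, which is > 0.75 bits.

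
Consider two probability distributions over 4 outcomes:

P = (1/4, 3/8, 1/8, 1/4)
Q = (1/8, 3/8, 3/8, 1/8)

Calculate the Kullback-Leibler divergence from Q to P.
D(P||Q) = Σ P(i) log₂(P(i)/Q(i))
  i=0: (1/4) × log₂((1/4)/(1/8)) = (1/4) × log₂(2) = 0.2500
  i=1: (3/8) × log₂((3/8)/(3/8)) = (3/8) × log₂(1) = 0.0000
  i=2: (1/8) × log₂((1/8)/(3/8)) = (1/8) × log₂(1/3) = -0.1981
  i=3: (1/4) × log₂((1/4)/(1/8)) = (1/4) × log₂(2) = 0.2500
D(P||Q) = 0.2500 + 0.0000 - 0.1981 + 0.2500
  = 0.3019 bits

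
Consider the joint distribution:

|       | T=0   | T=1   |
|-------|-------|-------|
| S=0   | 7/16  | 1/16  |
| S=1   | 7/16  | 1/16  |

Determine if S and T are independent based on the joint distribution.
Marginal P(S) (row sums):
  P(S=0) = 7/16 + 1/16 = 1/2
  P(S=1) = 7/16 + 1/16 = 1/2
Marginal P(T) (column sums):
  P(T=0) = 7/16 + 7/16 = 7/8
  P(T=1) = 1/16 + 1/16 = 1/8

S and T are independent iff P(S=i,T=j) = P(S=i)·P(T=j) for every cell.
  P(S=0)·P(T=0) = 1/2 × 7/8 = 7/16 = P(S=0,T=0) ✓
  P(S=0)·P(T=1) = 1/2 × 1/8 = 1/16 = P(S=0,T=1) ✓
  P(S=1)·P(T=0) = 1/2 × 7/8 = 7/16 = P(S=1,T=0) ✓
  P(S=1)·P(T=1) = 1/2 × 1/8 = 1/16 = P(S=1,T=1) ✓

Yes, S and T are independent: every cell factors, so I(S;T) = 0 bits.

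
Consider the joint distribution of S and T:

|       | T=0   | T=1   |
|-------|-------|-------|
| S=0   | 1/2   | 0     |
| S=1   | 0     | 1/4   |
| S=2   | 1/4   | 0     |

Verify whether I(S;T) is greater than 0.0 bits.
Marginal P(S) (row sums):
  P(S=0) = 1/2 + 0 = 1/2
  P(S=1) = 0 + 1/4 = 1/4
  P(S=2) = 1/4 + 0 = 1/4
Marginal P(T) (column sums):
  P(T=0) = 1/2 + 0 + 1/4 = 3/4
  P(T=1) = 0 + 1/4 + 0 = 1/4

H(S) = -[(1/2)·log₂(1/2) + (1/4)·log₂(1/4) + (1/4)·log₂(1/4)]
  = 0.5000 + 0.5000 + 0.5000
  = 1.5000 bits
H(T) = -[(3/4)·log₂(3/4) + (1/4)·log₂(1/4)]
  = 0.3113 + 0.5000
  = 0.8113 bits
H(S,T) = -[(1/2)·log₂(1/2) + (1/4)·log₂(1/4) + (1/4)·log₂(1/4)]
  = 0.5000 + 0.5000 + 0.5000
  = 1.5000 bits

I(S;T) = H(S) + H(T) - H(S,T)
  = 1.5000 + 0.8113 - 1.5000
  = 0.8113 bits

Yes. I(S;T) = 0.8113 bits, which is > 0.0 bits.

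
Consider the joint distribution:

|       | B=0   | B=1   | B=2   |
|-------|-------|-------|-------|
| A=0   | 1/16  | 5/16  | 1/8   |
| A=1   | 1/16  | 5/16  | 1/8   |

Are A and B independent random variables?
Marginal P(A) (row sums):
  P(A=0) = 1/16 + 5/16 + 1/8 = 1/2
  P(A=1) = 1/16 + 5/16 + 1/8 = 1/2
Marginal P(B) (column sums):
  P(B=0) = 1/16 + 1/16 = 1/8
  P(B=1) = 5/16 + 5/16 = 5/8
  P(B=2) = 1/8 + 1/8 = 1/4

A and B are independent iff P(A=i,B=j) = P(A=i)·P(B=j) for every cell.
  P(A=0)·P(B=0) = 1/2 × 1/8 = 1/16 = P(A=0,B=0) ✓
  P(A=0)·P(B=1) = 1/2 × 5/8 = 5/16 = P(A=0,B=1) ✓
  P(A=0)·P(B=2) = 1/2 × 1/4 = 1/8 = P(A=0,B=2) ✓
  P(A=1)·P(B=0) = 1/2 × 1/8 = 1/16 = P(A=1,B=0) ✓
  P(A=1)·P(B=1) = 1/2 × 5/8 = 5/16 = P(A=1,B=1) ✓
  P(A=1)·P(B=2) = 1/2 × 1/4 = 1/8 = P(A=1,B=2) ✓

Yes, A and B are independent: every cell factors, so I(A;B) = 0 bits.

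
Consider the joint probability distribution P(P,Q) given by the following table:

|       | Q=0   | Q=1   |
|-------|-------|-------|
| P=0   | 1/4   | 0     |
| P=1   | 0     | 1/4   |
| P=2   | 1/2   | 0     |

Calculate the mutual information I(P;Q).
Marginal P(P) (row sums):
  P(P=0) = 1/4 + 0 = 1/4
  P(P=1) = 0 + 1/4 = 1/4
  P(P=2) = 1/2 + 0 = 1/2
Marginal P(Q) (column sums):
  P(Q=0) = 1/4 + 0 + 1/2 = 3/4
  P(Q=1) = 0 + 1/4 + 0 = 1/4

H(P) = -[(1/4)·log₂(1/4) + (1/4)·log₂(1/4) + (1/2)·log₂(1/2)]
  = 0.5000 + 0.5000 + 0.5000
  = 1.5000 bits
H(Q) = -[(3/4)·log₂(3/4) + (1/4)·log₂(1/4)]
  = 0.3113 + 0.5000
  = 0.8113 bits
H(P,Q) = -[(1/4)·log₂(1/4) + (1/4)·log₂(1/4) + (1/2)·log₂(1/2)]
  = 0.5000 + 0.5000 + 0.5000
  = 1.5000 bits

I(P;Q) = H(P) + H(Q) - H(P,Q)
  = 1.5000 + 0.8113 - 1.5000
  = 0.8113 bits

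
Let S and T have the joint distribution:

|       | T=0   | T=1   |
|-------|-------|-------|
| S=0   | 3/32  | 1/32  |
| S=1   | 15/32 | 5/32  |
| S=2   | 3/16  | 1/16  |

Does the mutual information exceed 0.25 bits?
Marginal P(S) (row sums):
  P(S=0) = 3/32 + 1/32 = 1/8
  P(S=1) = 15/32 + 5/32 = 5/8
  P(S=2) = 3/16 + 1/16 = 1/4
Marginal P(T) (column sums):
  P(T=0) = 3/32 + 15/32 + 3/16 = 3/4
  P(T=1) = 1/32 + 5/32 + 1/16 = 1/4

H(S) = -[(1/8)·log₂(1/8) + (5/8)·log₂(5/8) + (1/4)·log₂(1/4)]
  = 0.3750 + 0.4238 + 0.5000
  = 1.2988 bits
H(T) = -[(3/4)·log₂(3/4) + (1/4)·log₂(1/4)]
  = 0.3113 + 0.5000
  = 0.8113 bits
H(S,T) = -[(3/32)·log₂(3/32) + (1/32)·log₂(1/32) + (15/32)·log₂(15/32) + (5/32)·log₂(5/32) + (3/16)·log₂(3/16) + (1/16)·log₂(1/16)]
  = 0.3202 + 0.1563 + 0.5124 + 0.4184 + 0.4528 + 0.2500
  = 2.1101 bits

I(S;T) = H(S) + H(T) - H(S,T)
  = 1.2988 + 0.8113 - 2.1101
  = 0.0000 bits

No. I(S;T) = 0.0000 bits, which is ≤ 0.25 bits.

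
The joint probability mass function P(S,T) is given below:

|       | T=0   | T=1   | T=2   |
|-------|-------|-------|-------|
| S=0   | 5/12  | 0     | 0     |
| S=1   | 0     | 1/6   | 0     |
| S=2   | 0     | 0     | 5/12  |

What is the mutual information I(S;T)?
Marginal P(S) (row sums):
  P(S=0) = 5/12 + 0 + 0 = 5/12
  P(S=1) = 0 + 1/6 + 0 = 1/6
  P(S=2) = 0 + 0 + 5/12 = 5/12
Marginal P(T) (column sums):
  P(T=0) = 5/12 + 0 + 0 = 5/12
  P(T=1) = 0 + 1/6 + 0 = 1/6
  P(T=2) = 0 + 0 + 5/12 = 5/12

H(S) = -[(5/12)·log₂(5/12) + (1/6)·log₂(1/6) + (5/12)·log₂(5/12)]
  = 0.5263 + 0.4308 + 0.5263
  = 1.4834 bits
H(T) = -[(5/12)·log₂(5/12) + (1/6)·log₂(1/6) + (5/12)·log₂(5/12)]
  = 0.5263 + 0.4308 + 0.5263
  = 1.4834 bits
H(S,T) = -[(5/12)·log₂(5/12) + (1/6)·log₂(1/6) + (5/12)·log₂(5/12)]
  = 0.5263 + 0.4308 + 0.5263
  = 1.4834 bits

I(S;T) = H(S) + H(T) - H(S,T)
  = 1.4834 + 1.4834 - 1.4834
  = 1.4834 bits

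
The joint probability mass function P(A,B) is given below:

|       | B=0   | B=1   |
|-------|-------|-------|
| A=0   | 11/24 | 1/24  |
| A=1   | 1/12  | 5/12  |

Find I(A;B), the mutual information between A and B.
Marginal P(A) (row sums):
  P(A=0) = 11/24 + 1/24 = 1/2
  P(A=1) = 1/12 + 5/12 = 1/2
Marginal P(B) (column sums):
  P(B=0) = 11/24 + 1/12 = 13/24
  P(B=1) = 1/24 + 5/12 = 11/24

H(A) = -[(1/2)·log₂(1/2) + (1/2)·log₂(1/2)]
  = 0.5000 + 0.5000
  = 1.0000 bits
H(B) = -[(13/24)·log₂(13/24) + (11/24)·log₂(11/24)]
  = 0.4791 + 0.5159
  = 0.9950 bits
H(A,B) = -[(11/24)·log₂(11/24) + (1/24)·log₂(1/24) + (1/12)·log₂(1/12) + (5/12)·log₂(5/12)]
  = 0.5159 + 0.1910 + 0.2987 + 0.5263
  = 1.5319 bits

I(A;B) = H(A) + H(B) - H(A,B)
  = 1.0000 + 0.9950 - 1.5319
  = 0.4631 bits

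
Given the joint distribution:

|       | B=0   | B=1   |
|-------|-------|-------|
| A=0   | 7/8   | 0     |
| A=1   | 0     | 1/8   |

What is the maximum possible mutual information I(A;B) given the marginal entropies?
The upper bound on mutual information is I(A;B) ≤ min(H(A), H(B)).

Marginal P(A) (row sums):
  P(A=0) = 7/8 + 0 = 7/8
  P(A=1) = 0 + 1/8 = 1/8
Marginal P(B) (column sums):
  P(B=0) = 7/8 + 0 = 7/8
  P(B=1) = 0 + 1/8 = 1/8

H(A) = -[(7/8)·log₂(7/8) + (1/8)·log₂(1/8)]
  = 0.1686 + 0.3750
  = 0.5436 bits
H(B) = -[(7/8)·log₂(7/8) + (1/8)·log₂(1/8)]
  = 0.1686 + 0.3750
  = 0.5436 bits

Maximum possible I(A;B) = min(0.5436, 0.5436) = 0.5436 bits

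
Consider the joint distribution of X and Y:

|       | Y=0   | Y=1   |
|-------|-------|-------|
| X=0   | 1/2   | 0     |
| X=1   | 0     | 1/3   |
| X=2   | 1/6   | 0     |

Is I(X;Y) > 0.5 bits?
Marginal P(X) (row sums):
  P(X=0) = 1/2 + 0 = 1/2
  P(X=1) = 0 + 1/3 = 1/3
  P(X=2) = 1/6 + 0 = 1/6
Marginal P(Y) (column sums):
  P(Y=0) = 1/2 + 0 + 1/6 = 2/3
  P(Y=1) = 0 + 1/3 + 0 = 1/3

H(X) = -[(1/2)·log₂(1/2) + (1/3)·log₂(1/3) + (1/6)·log₂(1/6)]
  = 0.5000 + 0.5283 + 0.4308
  = 1.4591 bits
H(Y) = -[(2/3)·log₂(2/3) + (1/3)·log₂(1/3)]
  = 0.3900 + 0.5283
  = 0.9183 bits
H(X,Y) = -[(1/2)·log₂(1/2) + (1/3)·log₂(1/3) + (1/6)·log₂(1/6)]
  = 0.5000 + 0.5283 + 0.4308
  = 1.4591 bits

I(X;Y) = H(X) + H(Y) - H(X,Y)
  = 1.4591 + 0.9183 - 1.4591
  = 0.9183 bits

Yes. I(X;Y) = 0.9183 bits, which is > 0.5 bits.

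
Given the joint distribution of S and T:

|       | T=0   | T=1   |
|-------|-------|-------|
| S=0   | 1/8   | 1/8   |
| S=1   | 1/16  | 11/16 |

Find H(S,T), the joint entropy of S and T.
H(S,T) = -Σ P(S,T) log₂ P(S,T), summed over the non-zero cells:
H(S,T) = -[(1/8)·log₂(1/8) + (1/8)·log₂(1/8) + (1/16)·log₂(1/16) + (11/16)·log₂(11/16)]
  = 0.3750 + 0.3750 + 0.2500 + 0.3716
  = 1.3716 bits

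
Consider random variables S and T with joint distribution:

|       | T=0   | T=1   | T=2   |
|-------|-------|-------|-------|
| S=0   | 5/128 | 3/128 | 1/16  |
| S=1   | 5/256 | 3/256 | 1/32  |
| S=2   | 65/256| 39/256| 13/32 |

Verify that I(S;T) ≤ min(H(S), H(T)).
Marginal P(S) (row sums):
  P(S=0) = 5/128 + 3/128 + 1/16 = 1/8
  P(S=1) = 5/256 + 3/256 + 1/32 = 1/16
  P(S=2) = 65/256 + 39/256 + 13/32 = 13/16
Marginal P(T) (column sums):
  P(T=0) = 5/128 + 5/256 + 65/256 = 5/16
  P(T=1) = 3/128 + 3/256 + 39/256 = 3/16
  P(T=2) = 1/16 + 1/32 + 13/32 = 1/2

H(S) = -[(1/8)·log₂(1/8) + (1/16)·log₂(1/16) + (13/16)·log₂(13/16)]
  = 0.3750 + 0.2500 + 0.2434
  = 0.8684 bits
H(T) = -[(5/16)·log₂(5/16) + (3/16)·log₂(3/16) + (1/2)·log₂(1/2)]
  = 0.5244 + 0.4528 + 0.5000
  = 1.4772 bits
H(S,T) = -[(5/128)·log₂(5/128) + (3/128)·log₂(3/128) + (1/16)·log₂(1/16) + (5/256)·log₂(5/256) + (3/256)·log₂(3/256) + (1/32)·log₂(1/32) + (65/256)·log₂(65/256) + (39/256)·log₂(39/256) + (13/32)·log₂(13/32)]
  = 0.1827 + 0.1269 + 0.2500 + 0.1109 + 0.0752 + 0.1563 + 0.5021 + 0.4136 + 0.5279
  = 2.3456 bits

I(S;T) = H(S) + H(T) - H(S,T)
  = 0.8684 + 1.4772 - 2.3456
  = 0.0000 bits

min(H(S), H(T)) = min(0.8684, 1.4772) = 0.8684 bits
Since 0.0000 ≤ 0.8684, the bound is satisfied ✓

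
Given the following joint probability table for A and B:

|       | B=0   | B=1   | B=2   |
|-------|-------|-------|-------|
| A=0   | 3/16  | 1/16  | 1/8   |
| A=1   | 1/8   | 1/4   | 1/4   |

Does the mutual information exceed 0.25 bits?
Marginal P(A) (row sums):
  P(A=0) = 3/16 + 1/16 + 1/8 = 3/8
  P(A=1) = 1/8 + 1/4 + 1/4 = 5/8
Marginal P(B) (column sums):
  P(B=0) = 3/16 + 1/8 = 5/16
  P(B=1) = 1/16 + 1/4 = 5/16
  P(B=2) = 1/8 + 1/4 = 3/8

H(A) = -[(3/8)·log₂(3/8) + (5/8)·log₂(5/8)]
  = 0.5306 + 0.4238
  = 0.9544 bits
H(B) = -[(5/16)·log₂(5/16) + (5/16)·log₂(5/16) + (3/8)·log₂(3/8)]
  = 0.5244 + 0.5244 + 0.5306
  = 1.5794 bits
H(A,B) = -[(3/16)·log₂(3/16) + (1/16)·log₂(1/16) + (1/8)·log₂(1/8) + (1/8)·log₂(1/8) + (1/4)·log₂(1/4) + (1/4)·log₂(1/4)]
  = 0.4528 + 0.2500 + 0.3750 + 0.3750 + 0.5000 + 0.5000
  = 2.4528 bits

I(A;B) = H(A) + H(B) - H(A,B)
  = 0.9544 + 1.5794 - 2.4528
  = 0.0810 bits

No. I(A;B) = 0.0810 bits, which is ≤ 0.25 bits.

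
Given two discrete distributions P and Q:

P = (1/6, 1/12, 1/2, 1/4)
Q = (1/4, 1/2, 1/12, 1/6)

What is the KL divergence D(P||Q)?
D(P||Q) = Σ P(i) log₂(P(i)/Q(i))
  i=0: (1/6) × log₂((1/6)/(1/4)) = (1/6) × log₂(2/3) = -0.0975
  i=1: (1/12) × log₂((1/12)/(1/2)) = (1/12) × log₂(1/6) = -0.2154
  i=2: (1/2) × log₂((1/2)/(1/12)) = (1/2) × log₂(6) = 1.2925
  i=3: (1/4) × log₂((1/4)/(1/6)) = (1/4) × log₂(3/2) = 0.1462
D(P||Q) = -0.0975 - 0.2154 + 1.2925 + 0.1462
  = 1.1258 bits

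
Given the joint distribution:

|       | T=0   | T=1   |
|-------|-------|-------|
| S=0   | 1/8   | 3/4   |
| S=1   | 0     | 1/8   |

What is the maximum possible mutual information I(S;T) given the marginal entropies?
The upper bound on mutual information is I(S;T) ≤ min(H(S), H(T)).

Marginal P(S) (row sums):
  P(S=0) = 1/8 + 3/4 = 7/8
  P(S=1) = 0 + 1/8 = 1/8
Marginal P(T) (column sums):
  P(T=0) = 1/8 + 0 = 1/8
  P(T=1) = 3/4 + 1/8 = 7/8

H(S) = -[(7/8)·log₂(7/8) + (1/8)·log₂(1/8)]
  = 0.1686 + 0.3750
  = 0.5436 bits
H(T) = -[(1/8)·log₂(1/8) + (7/8)·log₂(7/8)]
  = 0.3750 + 0.1686
  = 0.5436 bits

Maximum possible I(S;T) = min(0.5436, 0.5436) = 0.5436 bits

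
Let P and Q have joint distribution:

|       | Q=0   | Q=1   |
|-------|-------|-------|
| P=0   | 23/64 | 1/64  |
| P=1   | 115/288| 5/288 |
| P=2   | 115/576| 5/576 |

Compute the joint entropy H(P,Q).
H(P,Q) = -Σ P(P,Q) log₂ P(P,Q), summed over the non-zero cells:
H(P,Q) = -[(23/64)·log₂(23/64) + (1/64)·log₂(1/64) + (115/288)·log₂(115/288) + (5/288)·log₂(5/288) + (115/576)·log₂(115/576) + (5/576)·log₂(5/576)]
  = 0.5306 + 0.0938 + 0.5289 + 0.1015 + 0.4641 + 0.0594
  = 1.7783 bits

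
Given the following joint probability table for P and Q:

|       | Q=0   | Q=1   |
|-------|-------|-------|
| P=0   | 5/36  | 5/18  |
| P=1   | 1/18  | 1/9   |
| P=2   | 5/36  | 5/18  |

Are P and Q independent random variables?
Marginal P(P) (row sums):
  P(P=0) = 5/36 + 5/18 = 5/12
  P(P=1) = 1/18 + 1/9 = 1/6
  P(P=2) = 5/36 + 5/18 = 5/12
Marginal P(Q) (column sums):
  P(Q=0) = 5/36 + 1/18 + 5/36 = 1/3
  P(Q=1) = 5/18 + 1/9 + 5/18 = 2/3

P and Q are independent iff P(P=i,Q=j) = P(P=i)·P(Q=j) for every cell.
  P(P=0)·P(Q=0) = 5/12 × 1/3 = 5/36 = P(P=0,Q=0) ✓
  P(P=0)·P(Q=1) = 5/12 × 2/3 = 5/18 = P(P=0,Q=1) ✓
  P(P=1)·P(Q=0) = 1/6 × 1/3 = 1/18 = P(P=1,Q=0) ✓
  P(P=1)·P(Q=1) = 1/6 × 2/3 = 1/9 = P(P=1,Q=1) ✓
  P(P=2)·P(Q=0) = 5/12 × 1/3 = 5/36 = P(P=2,Q=0) ✓
  P(P=2)·P(Q=1) = 5/12 × 2/3 = 5/18 = P(P=2,Q=1) ✓

Yes, P and Q are independent: every cell factors, so I(P;Q) = 0 bits.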